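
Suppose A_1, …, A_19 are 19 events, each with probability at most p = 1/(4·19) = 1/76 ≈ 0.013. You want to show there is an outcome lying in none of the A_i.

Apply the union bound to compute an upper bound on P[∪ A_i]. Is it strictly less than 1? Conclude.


Union bound: P[∪_{i=1}^{19} A_i] ≤ Σ_i P[A_i] ≤ 19·p = 19·(1/76) = 1/4.
Numerically: 1/4 ≈ 0.250.
Is 1/4 < 1? YES.
Since P[∪ A_i] ≤ 1/4 < 1, the complement has P[∩ A_i^c] ≥ 1 − 1/4 = 3/4 > 0, so some outcome avoids every A_i.

19·p = 1/4 ≈ 0.250; existence CERTIFIED by the union bound.


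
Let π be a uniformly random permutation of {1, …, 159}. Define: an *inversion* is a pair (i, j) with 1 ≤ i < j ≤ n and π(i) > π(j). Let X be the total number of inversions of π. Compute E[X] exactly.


Write X = Σ X_I over the C(159, 2) = 12561 pairs i < j, with X_I the indicator of one inversion.
There are 12561 indicators.
For each fixed pair i < j, the values π(i) and π(j) are two distinct elements of {1, …, 159} in uniformly random order; by symmetry P[π(i) > π(j)] = 1/2.
By linearity: E[X] = 12561 · (1/2) = C(159, 2) · (1/2) = 12561/2 = 12561/2 ≈ 6280.5000.

E[X] = 12561/2 = 6280.5000.


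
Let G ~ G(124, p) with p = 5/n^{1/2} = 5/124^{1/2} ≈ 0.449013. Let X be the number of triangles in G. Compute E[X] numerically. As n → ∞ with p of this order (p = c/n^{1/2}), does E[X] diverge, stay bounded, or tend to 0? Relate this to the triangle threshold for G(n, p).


Number of potential triangles: C(124, 3) = 310124.
Each occurs with probability p³ ≈ (0.449013)³ ≈ 9.05268659e-02.
By linearity: E[X] = C(124, 3)·p³ ≈ 310124 · 9.05268659e-02 ≈ 28074.553773.
Since α = 1/2 < 1, p = c/n^{1/2} ≫ 1/n is above the triangle threshold p ~ 1/n. Asymptotically E[X] ~ (c³/6)·n^{3(1−α)} = (5³/6)·n^{1.5} → ∞; triangles are abundant w.h.p.

E[X] ≈ 28074.553773; in regime p = Θ(1/n^{1/2}) E[X] diverges (above the triangle threshold p ~ 1/n).


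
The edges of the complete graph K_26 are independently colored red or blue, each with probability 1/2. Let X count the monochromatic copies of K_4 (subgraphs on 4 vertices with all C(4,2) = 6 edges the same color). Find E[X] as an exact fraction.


Let X = Σ_S X_S over the C(26, 4) = 14950 subsets S of size 4, where X_S = 1 if the K_4 on S is monochromatic.
For a fixed S, the K_4 on S has C(4, 2) = 6 edges. P[all 6 edges red] = (1/2)^6, and likewise for blue, so P[monochromatic] = 2·(1/2)^6 = 2^{1 − 6} = 1/32.
Summing: E[X] = C(26, 4) · 2^{1 − 6} = 14950 · 1/32 = 7475/16.
Numerically: E[X] ≈ 467.1875.

E[X] = C(26,4)·2^(1−C(4,2)) = 7475/16 ≈ 467.1875.


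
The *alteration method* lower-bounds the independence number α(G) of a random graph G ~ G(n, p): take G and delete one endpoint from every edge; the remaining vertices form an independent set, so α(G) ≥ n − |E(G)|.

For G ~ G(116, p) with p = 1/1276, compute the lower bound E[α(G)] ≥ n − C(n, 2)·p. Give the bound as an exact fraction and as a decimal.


E[|E(G)|] = C(116, 2)·p = 6670 · (1/1276) = 115/22.
E[α(G)] ≥ n − E[|E(G)|] = 116 − 115/22 = 2437/22.
Numerically: ≈ 110.77273.
(This is only a lower bound; the true E[α(G)] may be larger.)

E[α(G)] ≥ 2437/22 ≈ 110.77273.


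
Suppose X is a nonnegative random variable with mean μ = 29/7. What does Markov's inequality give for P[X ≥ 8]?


μ = E[X] = 29/7, a = 8.
Markov: P[X ≥ 8] ≤ μ/a = (29/7)/8 = 29/56.
Numerically: ≈ 0.5179.
(Since a = 8 > μ = 4.1429, the bound 29/56 is < 1 and informative.)

P[X ≥ 8] ≤ 29/56 ≈ 0.5179.


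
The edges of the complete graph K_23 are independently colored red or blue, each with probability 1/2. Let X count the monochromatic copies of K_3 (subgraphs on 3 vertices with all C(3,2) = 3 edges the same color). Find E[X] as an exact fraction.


Let X = Σ_S X_S over the C(23, 3) = 1771 subsets S of size 3, where X_S = 1 if the K_3 on S is monochromatic.
For a fixed S, the K_3 on S has C(3, 2) = 3 edges. P[all 3 edges red] = (1/2)^3, and likewise for blue, so P[monochromatic] = 2·(1/2)^3 = 2^{1 − 3} = 1/4.
By linearity: E[X] = C(23, 3) · 2^{1 − 3} = 1771 · 1/4 = 1771/4.
Numerically: E[X] ≈ 442.750000.

E[X] = C(23,3)·2^(1−C(3,2)) = 1771/4 ≈ 442.750000.


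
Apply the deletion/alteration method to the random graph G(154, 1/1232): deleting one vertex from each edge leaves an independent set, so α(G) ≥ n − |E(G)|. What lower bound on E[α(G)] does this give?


E[|E(G)|] = C(154, 2)·p = 11781 · (1/1232) = 153/16.
E[α(G)] ≥ n − E[|E(G)|] = 154 − 153/16 = 2311/16.
Numerically: ≈ 144.43750.
(This is only a lower bound; the true E[α(G)] may be larger.)

E[α(G)] ≥ 2311/16 ≈ 144.43750.


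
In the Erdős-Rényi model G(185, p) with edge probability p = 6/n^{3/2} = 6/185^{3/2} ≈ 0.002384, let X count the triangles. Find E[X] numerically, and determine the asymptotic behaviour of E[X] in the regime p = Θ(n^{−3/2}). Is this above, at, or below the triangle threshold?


Number of potential triangles: C(185, 3) = 1038220.
Each occurs with probability p³ ≈ (0.002384)³ ≈ 1.355754e-08.
By linearity: E[X] = C(185, 3)·p³ ≈ 1038220 · 1.355754e-08 ≈ 0.0141.
Since α = 3/2 > 1, p = c/n^{3/2} = o(1/n) is below the triangle threshold p ~ 1/n. Asymptotically E[X] ~ (c³/6)·n^{3(1−α)} = (6³/6)·n^{-1.5} → 0, so by Markov's inequality G has no triangles w.h.p.

E[X] ≈ 0.0141; in regime p = Θ(1/n^{3/2}) E[X] tends to 0 (below the triangle threshold p ~ 1/n).


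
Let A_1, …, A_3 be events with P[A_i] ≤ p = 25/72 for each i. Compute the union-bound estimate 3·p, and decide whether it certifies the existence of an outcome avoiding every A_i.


Union bound: P[∪_{i=1}^{3} A_i] ≤ Σ_i P[A_i] ≤ 3·p = 3·(25/72) = 25/24.
Numerically: 25/24 ≈ 1.04167.
Is 25/24 < 1? NO.
Since the bound 25/24 is ≥ 1, the union bound is uninformative here; it does NOT by itself certify existence.

3·p = 25/24 ≈ 1.04167; existence NOT certified by the union bound.


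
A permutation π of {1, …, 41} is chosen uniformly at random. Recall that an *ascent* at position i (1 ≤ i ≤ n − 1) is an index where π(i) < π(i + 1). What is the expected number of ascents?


Write X = Σ X_I over i = 1, …, 40, with X_I the indicator of one ascent.
There are 40 indicators.
For each fixed i, the pair (π(i), π(i+1)) is a uniformly random ordered pair of distinct values from {1, …, 41}; by symmetry P[π(i) < π(i+1)] = 1/2.
By linearity: E[X] = 40 · (1/2) = (41 − 1) · (1/2) = 20 ≈ 20.000.

E[X] = 20 = 20.000.


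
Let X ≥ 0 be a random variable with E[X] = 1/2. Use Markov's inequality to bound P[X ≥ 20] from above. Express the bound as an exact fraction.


μ = E[X] = 1/2, a = 20.
Markov: P[X ≥ 20] ≤ μ/a = (1/2)/20 = 1/40.
Numerically: ≈ 0.025000.
(Since a = 20 > μ = 0.500000, the bound 1/40 is < 1 and informative.)

P[X ≥ 20] ≤ 1/40 ≈ 0.025000.


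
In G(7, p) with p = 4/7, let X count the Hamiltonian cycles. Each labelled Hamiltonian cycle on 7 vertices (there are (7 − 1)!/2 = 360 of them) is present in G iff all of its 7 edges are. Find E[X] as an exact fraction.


K_7 has (7 − 1)!/2 = 360 labelled Hamiltonian cycles.
For each such Hamiltonian cycle H, let X_H = 1 if all 7 edges of H are present in G. Then P[X_H = 1] = p^{7} = (4/7)^{7} = 16384/823543.
By linearity of expectation: E[X] = Σ_H E[X_H] = 360 · p^{7} = 360 · 16384/823543 = 5898240/823543.
Numerically: E[X] ≈ 7.162.

E[X] = 360 · (4/7)^{7} = 5898240/823543 ≈ 7.162.


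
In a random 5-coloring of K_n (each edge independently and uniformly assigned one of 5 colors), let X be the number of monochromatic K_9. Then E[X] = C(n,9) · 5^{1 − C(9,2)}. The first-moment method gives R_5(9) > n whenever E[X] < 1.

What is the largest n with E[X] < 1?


We need C(n, 9) · 5^{1 − 36} < 1, i.e. C(n, 9) < 5^{36 − 1} = 2910383045673370361328125.
Check values of n near the boundary:
  n = 2168: C(2168, 9) = 2867804175977929537095120; 2867804175977929537095120 < 2910383045673370361328125? YES
  n = 2169: C(2169, 9) = 2879753360044504243499683; 2879753360044504243499683 < 2910383045673370361328125? YES
  n = 2170: C(2170, 9) = 2891746779868845075610510; 2891746779868845075610510 < 2910383045673370361328125? YES
  n = 2171: C(2171, 9) = 2903784578674959601827205; 2903784578674959601827205 < 2910383045673370361328125? YES
  n = 2172: C(2172, 9) = 2915866900084148060642020; 2915866900084148060642020 < 2910383045673370361328125? NO
  n = 2173: C(2173, 9) = 2927993888115921319674265; 2927993888115921319674265 < 2910383045673370361328125? NO
  n = 2174: C(2174, 9) = 2940165687188920530702934; 2940165687188920530702934 < 2910383045673370361328125? NO
The largest n with C(n, 9) < 2910383045673370361328125 is n = 2171 (where E[X] = 580756915734991920365441/582076609134674072265625 ≈ 0.997733). Hence R_5(9) > 2171, i.e. R_5(9) ≥ 2172.

Largest n = 2171; hence R_5(9) > 2171.


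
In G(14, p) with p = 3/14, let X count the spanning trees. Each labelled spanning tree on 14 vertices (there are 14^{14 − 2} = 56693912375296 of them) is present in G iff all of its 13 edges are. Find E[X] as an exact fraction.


K_14 has 14^{14 − 2} = 56693912375296 labelled spanning trees.
For each such spanning tree H, let X_H = 1 if all 13 edges of H are present in G. Then P[X_H = 1] = p^{13} = (3/14)^{13} = 1594323/793714773254144.
By linearity of expectation: E[X] = Σ_H E[X_H] = 56693912375296 · p^{13} = 56693912375296 · 1594323/793714773254144 = 1594323/14.
Numerically: E[X] ≈ 1.139e+05.

E[X] = 56693912375296 · (3/14)^{13} = 1594323/14 ≈ 1.139e+05.


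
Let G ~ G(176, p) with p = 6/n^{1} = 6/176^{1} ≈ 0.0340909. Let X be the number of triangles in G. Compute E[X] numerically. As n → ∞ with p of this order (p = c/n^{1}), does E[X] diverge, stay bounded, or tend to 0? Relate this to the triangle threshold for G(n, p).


Number of potential triangles: C(176, 3) = 893200.
Each occurs with probability p³ ≈ (0.0340909)³ ≈ 3.96201165e-05.
By linearity: E[X] = C(176, 3)·p³ ≈ 893200 · 3.96201165e-05 ≈ 35.388688.
Here α = 1, so p = 6/n is exactly at the triangle threshold p ~ 1/n. Asymptotically E[X] → c³/6 = 6³/6 = 36 ≈ 36.000000, a bounded constant. In this regime the triangle count is asymptotically Poisson(c³/6).

E[X] ≈ 35.388688; in regime p = Θ(1/n^{1}) E[X] stays bounded (at the triangle threshold p ~ 1/n).


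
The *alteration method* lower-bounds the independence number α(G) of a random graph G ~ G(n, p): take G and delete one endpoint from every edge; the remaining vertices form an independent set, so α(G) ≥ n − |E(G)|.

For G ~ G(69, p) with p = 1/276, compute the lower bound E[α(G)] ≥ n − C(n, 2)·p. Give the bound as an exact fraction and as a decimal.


E[|E(G)|] = C(69, 2)·p = 2346 · (1/276) = 17/2.
E[α(G)] ≥ n − E[|E(G)|] = 69 − 17/2 = 121/2.
Numerically: ≈ 60.500000.
(This is only a lower bound; the true E[α(G)] may be larger.)

E[α(G)] ≥ 121/2 ≈ 60.500000.


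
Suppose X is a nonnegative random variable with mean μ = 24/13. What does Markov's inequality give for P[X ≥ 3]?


μ = E[X] = 24/13, a = 3.
Markov: P[X ≥ 3] ≤ μ/a = (24/13)/3 = 8/13.
Numerically: ≈ 0.6154.
(Since a = 3 > μ = 1.8462, the bound 8/13 is < 1 and informative.)

P[X ≥ 3] ≤ 8/13 ≈ 0.6154.


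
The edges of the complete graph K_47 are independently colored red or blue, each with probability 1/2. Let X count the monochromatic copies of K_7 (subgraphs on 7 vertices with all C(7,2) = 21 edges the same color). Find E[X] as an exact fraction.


Let X = Σ_S X_S over the C(47, 7) = 62891499 subsets S of size 7, where X_S = 1 if the K_7 on S is monochromatic.
For a fixed S, the K_7 on S has C(7, 2) = 21 edges. P[all 21 edges red] = (1/2)^21, and likewise for blue, so P[monochromatic] = 2·(1/2)^21 = 2^{1 − 21} = 1/1048576.
By linearity of expectation: E[X] = C(47, 7) · 2^{1 − 21} = 62891499 · 1/1048576 = 62891499/1048576.
Numerically: E[X] ≈ 59.97801.

E[X] = C(47,7)·2^(1−C(7,2)) = 62891499/1048576 ≈ 59.97801.


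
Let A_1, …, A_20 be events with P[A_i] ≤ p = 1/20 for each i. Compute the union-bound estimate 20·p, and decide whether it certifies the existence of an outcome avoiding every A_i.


Union bound: P[∪_{i=1}^{20} A_i] ≤ Σ_i P[A_i] ≤ 20·p = 20·(1/20) = 1.
Numerically: 1 ≈ 1.000000.
Is 1 < 1? NO.
Since the bound 1 is ≥ 1, the union bound is uninformative here; it does NOT by itself certify existence.

20·p = 1 ≈ 1.000000; existence NOT certified by the union bound.


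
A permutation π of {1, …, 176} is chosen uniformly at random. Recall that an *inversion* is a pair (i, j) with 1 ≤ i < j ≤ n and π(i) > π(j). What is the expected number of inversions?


Write X = Σ X_I over the C(176, 2) = 15400 pairs i < j, with X_I the indicator of one inversion.
There are 15400 indicators.
For each fixed pair i < j, the values π(i) and π(j) are two distinct elements of {1, …, 176} in uniformly random order; by symmetry P[π(i) > π(j)] = 1/2.
By linearity: E[X] = 15400 · (1/2) = C(176, 2) · (1/2) = 15400/2 = 7700 ≈ 7700.00000.

E[X] = 7700 = 7700.00000.


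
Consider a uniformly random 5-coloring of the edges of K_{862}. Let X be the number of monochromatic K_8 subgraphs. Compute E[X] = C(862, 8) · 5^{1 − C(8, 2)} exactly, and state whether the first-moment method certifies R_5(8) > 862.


E[X] = C(862, 8) · 5^{1 − 28} = 7317951015318931845 · 5^{−27} = 7317951015318931845/7450580596923828125.
As a reduced fraction: E[X] = 1463590203063786369/1490116119384765625 ≈ 0.982.
Is E[X] < 1? YES.
Since E[X] < 1, there exists a 5-coloring of K_{862} with no monochromatic K_8; hence R_5(8) > 862.

E[X] = 1463590203063786369/1490116119384765625 ≈ 0.982; E[X] < 1, so R_5(8) > 862.


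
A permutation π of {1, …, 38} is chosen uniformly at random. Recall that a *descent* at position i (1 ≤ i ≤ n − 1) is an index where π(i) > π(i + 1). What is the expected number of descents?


Write X = Σ X_I over i = 1, …, 37, with X_I the indicator of one descent.
There are 37 indicators.
For each fixed i, the pair (π(i), π(i+1)) is a uniformly random ordered pair of distinct values from {1, …, 38}; by symmetry P[π(i) > π(i+1)] = 1/2.
By linearity: E[X] = 37 · (1/2) = (38 − 1) · (1/2) = 37/2 ≈ 18.500000.

E[X] = 37/2 = 18.500000.


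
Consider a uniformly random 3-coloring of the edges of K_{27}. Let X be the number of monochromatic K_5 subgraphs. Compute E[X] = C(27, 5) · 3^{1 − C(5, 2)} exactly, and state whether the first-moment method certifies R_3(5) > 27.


E[X] = C(27, 5) · 3^{1 − 10} = 80730 · 3^{−9} = 80730/19683.
As a reduced fraction: E[X] = 2990/729 ≈ 4.101509.
Is E[X] < 1? NO.
Since E[X] ≥ 1, the first-moment bound is inconclusive at n = 27; it does NOT by itself certify R_3(5) > 27.

E[X] = 2990/729 ≈ 4.101509; E[X] ≥ 1; first-moment method inconclusive here.


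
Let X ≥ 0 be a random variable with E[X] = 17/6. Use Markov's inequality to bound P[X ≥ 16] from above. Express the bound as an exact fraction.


μ = E[X] = 17/6, a = 16.
Markov: P[X ≥ 16] ≤ μ/a = (17/6)/16 = 17/96.
Numerically: ≈ 0.177.
(Since a = 16 > μ = 2.833, the bound 17/96 is < 1 and informative.)

P[X ≥ 16] ≤ 17/96 ≈ 0.177.


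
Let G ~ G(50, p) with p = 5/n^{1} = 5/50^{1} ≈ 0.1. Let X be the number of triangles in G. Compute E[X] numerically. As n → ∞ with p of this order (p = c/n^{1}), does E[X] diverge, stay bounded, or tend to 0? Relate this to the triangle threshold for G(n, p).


Number of potential triangles: C(50, 3) = 19600.
Each occurs with probability p³ ≈ (0.1)³ ≈ 1.00000000e-03.
By linearity: E[X] = C(50, 3)·p³ ≈ 19600 · 1.00000000e-03 ≈ 19.600000.
Here α = 1, so p = 5/n is exactly at the triangle threshold p ~ 1/n. Asymptotically E[X] → c³/6 = 5³/6 = 125/6 ≈ 20.833333, a bounded constant. In this regime the triangle count is asymptotically Poisson(c³/6).

E[X] ≈ 19.600000; in regime p = Θ(1/n^{1}) E[X] stays bounded (at the triangle threshold p ~ 1/n).


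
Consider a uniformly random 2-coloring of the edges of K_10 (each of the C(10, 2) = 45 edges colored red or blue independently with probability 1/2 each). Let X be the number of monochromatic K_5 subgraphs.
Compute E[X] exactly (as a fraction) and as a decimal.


Let X = Σ_S X_S over the C(10, 5) = 252 subsets S of size 5, where X_S = 1 if the K_5 on S is monochromatic.
For a fixed S, the K_5 on S has C(5, 2) = 10 edges. P[all 10 edges red] = (1/2)^10, and likewise for blue, so P[monochromatic] = 2·(1/2)^10 = 2^{1 − 10} = 1/512.
By linearity of expectation: E[X] = C(10, 5) · 2^{1 − 10} = 252 · 1/512 = 63/128.
Numerically: E[X] ≈ 0.492188.

E[X] = C(10,5)·2^(1−C(5,2)) = 63/128 ≈ 0.492188.


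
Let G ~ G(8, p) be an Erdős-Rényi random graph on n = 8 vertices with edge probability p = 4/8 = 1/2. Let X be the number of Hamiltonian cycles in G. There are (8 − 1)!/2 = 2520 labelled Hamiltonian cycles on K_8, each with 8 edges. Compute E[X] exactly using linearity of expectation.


K_8 has (8 − 1)!/2 = 2520 labelled Hamiltonian cycles.
For each such Hamiltonian cycle H, let X_H = 1 if all 8 edges of H are present in G. Then P[X_H = 1] = p^{8} = (1/2)^{8} = 1/256.
Summing the indicators: E[X] = Σ_H E[X_H] = 2520 · p^{8} = 2520 · 1/256 = 315/32.
Numerically: E[X] ≈ 9.844.

E[X] = 2520 · (1/2)^{8} = 315/32 ≈ 9.844.


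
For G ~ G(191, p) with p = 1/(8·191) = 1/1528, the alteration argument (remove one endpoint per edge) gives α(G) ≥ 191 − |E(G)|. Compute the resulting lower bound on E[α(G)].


E[|E(G)|] = C(191, 2)·p = 18145 · (1/1528) = 95/8.
E[α(G)] ≥ n − E[|E(G)|] = 191 − 95/8 = 1433/8.
Numerically: ≈ 179.125000.
(This is only a lower bound; the true E[α(G)] may be larger.)

E[α(G)] ≥ 1433/8 ≈ 179.125000.


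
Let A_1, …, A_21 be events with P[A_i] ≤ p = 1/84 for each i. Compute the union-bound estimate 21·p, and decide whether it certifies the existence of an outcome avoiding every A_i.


Union bound: P[∪_{i=1}^{21} A_i] ≤ Σ_i P[A_i] ≤ 21·p = 21·(1/84) = 1/4.
Numerically: 1/4 ≈ 0.250000.
Is 1/4 < 1? YES.
Since P[∪ A_i] ≤ 1/4 < 1, the complement has P[∩ A_i^c] ≥ 1 − 1/4 = 3/4 > 0, so some outcome avoids every A_i.

21·p = 1/4 ≈ 0.250000; existence CERTIFIED by the union bound.


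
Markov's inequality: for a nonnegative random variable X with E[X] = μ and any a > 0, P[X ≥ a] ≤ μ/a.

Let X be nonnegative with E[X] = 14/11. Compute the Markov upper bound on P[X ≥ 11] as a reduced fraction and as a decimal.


μ = E[X] = 14/11, a = 11.
Markov: P[X ≥ 11] ≤ μ/a = (14/11)/11 = 14/121.
Numerically: ≈ 0.116.
(Since a = 11 > μ = 1.273, the bound 14/121 is < 1 and informative.)

P[X ≥ 11] ≤ 14/121 ≈ 0.116.


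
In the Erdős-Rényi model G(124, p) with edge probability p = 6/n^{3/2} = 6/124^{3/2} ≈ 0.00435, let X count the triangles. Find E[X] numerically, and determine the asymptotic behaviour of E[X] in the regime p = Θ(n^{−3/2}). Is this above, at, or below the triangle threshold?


Number of potential triangles: C(124, 3) = 310124.
Each occurs with probability p³ ≈ (0.00435)³ ≈ 8.20458e-08.
By linearity: E[X] = C(124, 3)·p³ ≈ 310124 · 8.20458e-08 ≈ 0.025.
Since α = 3/2 > 1, p = c/n^{3/2} = o(1/n) is below the triangle threshold p ~ 1/n. Asymptotically E[X] ~ (c³/6)·n^{3(1−α)} = (6³/6)·n^{-1.5} → 0, so by Markov's inequality G has no triangles w.h.p.

E[X] ≈ 0.025; in regime p = Θ(1/n^{3/2}) E[X] tends to 0 (below the triangle threshold p ~ 1/n).


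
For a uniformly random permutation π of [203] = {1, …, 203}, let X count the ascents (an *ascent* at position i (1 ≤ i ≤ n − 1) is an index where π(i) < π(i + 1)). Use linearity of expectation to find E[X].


Write X = Σ X_I over i = 1, …, 202, with X_I the indicator of one ascent.
There are 202 indicators.
For each fixed i, the pair (π(i), π(i+1)) is a uniformly random ordered pair of distinct values from {1, …, 203}; by symmetry P[π(i) < π(i+1)] = 1/2.
By linearity: E[X] = 202 · (1/2) = (203 − 1) · (1/2) = 101 ≈ 101.00000.

E[X] = 101 = 101.00000.


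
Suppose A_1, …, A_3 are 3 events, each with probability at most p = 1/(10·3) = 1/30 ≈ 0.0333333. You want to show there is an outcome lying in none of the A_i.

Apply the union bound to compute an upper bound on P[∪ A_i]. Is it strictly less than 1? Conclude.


Union bound: P[∪_{i=1}^{3} A_i] ≤ Σ_i P[A_i] ≤ 3·p = 3·(1/30) = 1/10.
Numerically: 1/10 ≈ 0.1000000.
Is 1/10 < 1? YES.
Since P[∪ A_i] ≤ 1/10 < 1, the complement has P[∩ A_i^c] ≥ 1 − 1/10 = 9/10 > 0, so some outcome avoids every A_i.

3·p = 1/10 ≈ 0.1000000; existence CERTIFIED by the union bound.


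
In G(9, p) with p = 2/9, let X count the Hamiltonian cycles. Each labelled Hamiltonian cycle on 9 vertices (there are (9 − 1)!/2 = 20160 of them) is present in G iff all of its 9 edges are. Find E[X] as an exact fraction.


K_9 has (9 − 1)!/2 = 20160 labelled Hamiltonian cycles.
For each such Hamiltonian cycle H, let X_H = 1 if all 9 edges of H are present in G. Then P[X_H = 1] = p^{9} = (2/9)^{9} = 512/387420489.
Summing the indicators: E[X] = Σ_H E[X_H] = 20160 · p^{9} = 20160 · 512/387420489 = 1146880/43046721.
Numerically: E[X] ≈ 0.0266427.

E[X] = 20160 · (2/9)^{9} = 1146880/43046721 ≈ 0.0266427.


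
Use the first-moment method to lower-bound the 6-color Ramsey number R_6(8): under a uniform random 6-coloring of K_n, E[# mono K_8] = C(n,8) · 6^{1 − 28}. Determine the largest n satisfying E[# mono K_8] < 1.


We need C(n, 8) · 6^{1 − 28} < 1, i.e. C(n, 8) < 6^{28 − 1} = 1023490369077469249536.
Check values of n near the boundary:
  n = 1594: C(1594, 8) = 1015652773590544255167; 1015652773590544255167 < 1023490369077469249536? YES
  n = 1595: C(1595, 8) = 1020772636343363633895; 1020772636343363633895 < 1023490369077469249536? YES
  n = 1596: C(1596, 8) = 1025915067760710553965; 1025915067760710553965 < 1023490369077469249536? NO
The largest n with C(n, 8) < 1023490369077469249536 is n = 1595 (where E[X] = 113419181815929292655/113721152119718805504 ≈ 0.99734). Hence R_6(8) > 1595, i.e. R_6(8) ≥ 1596.

Largest n = 1595; hence R_6(8) > 1595.


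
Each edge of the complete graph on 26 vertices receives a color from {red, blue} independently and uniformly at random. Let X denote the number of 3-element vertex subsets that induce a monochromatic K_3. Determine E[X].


Let X = Σ_S X_S over the C(26, 3) = 2600 subsets S of size 3, where X_S = 1 if the K_3 on S is monochromatic.
For a fixed S, the K_3 on S has C(3, 2) = 3 edges. P[all 3 edges red] = (1/2)^3, and likewise for blue, so P[monochromatic] = 2·(1/2)^3 = 2^{1 − 3} = 1/4.
By linearity: E[X] = C(26, 3) · 2^{1 − 3} = 2600 · 1/4 = 650.
Numerically: E[X] ≈ 650.000000.

E[X] = C(26,3)·2^(1−C(3,2)) = 650 ≈ 650.000000.


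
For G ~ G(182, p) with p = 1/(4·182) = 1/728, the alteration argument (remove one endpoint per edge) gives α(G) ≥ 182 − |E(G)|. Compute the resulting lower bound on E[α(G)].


E[|E(G)|] = C(182, 2)·p = 16471 · (1/728) = 181/8.
E[α(G)] ≥ n − E[|E(G)|] = 182 − 181/8 = 1275/8.
Numerically: ≈ 159.37500.
(This is only a lower bound; the true E[α(G)] may be larger.)

E[α(G)] ≥ 1275/8 ≈ 159.37500.


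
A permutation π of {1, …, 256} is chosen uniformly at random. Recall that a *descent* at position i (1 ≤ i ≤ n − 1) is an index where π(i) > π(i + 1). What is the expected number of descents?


Write X = Σ X_I over i = 1, …, 255, with X_I the indicator of one descent.
There are 255 indicators.
For each fixed i, the pair (π(i), π(i+1)) is a uniformly random ordered pair of distinct values from {1, …, 256}; by symmetry P[π(i) > π(i+1)] = 1/2.
By linearity: E[X] = 255 · (1/2) = (256 − 1) · (1/2) = 255/2 ≈ 127.500000.

E[X] = 255/2 = 127.500000.


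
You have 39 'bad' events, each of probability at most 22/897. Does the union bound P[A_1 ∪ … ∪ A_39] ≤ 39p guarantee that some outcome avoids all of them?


Union bound: P[∪_{i=1}^{39} A_i] ≤ Σ_i P[A_i] ≤ 39·p = 39·(22/897) = 22/23.
Numerically: 22/23 ≈ 0.9565217.
Is 22/23 < 1? YES.
Since P[∪ A_i] ≤ 22/23 < 1, the complement has P[∩ A_i^c] ≥ 1 − 22/23 = 1/23 > 0, so some outcome avoids every A_i.

39·p = 22/23 ≈ 0.9565217; existence CERTIFIED by the union bound.


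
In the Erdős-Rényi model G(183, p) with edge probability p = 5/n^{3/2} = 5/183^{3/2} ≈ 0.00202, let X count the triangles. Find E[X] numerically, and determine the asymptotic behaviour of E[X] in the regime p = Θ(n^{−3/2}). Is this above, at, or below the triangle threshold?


Number of potential triangles: C(183, 3) = 1004731.
Each occurs with probability p³ ≈ (0.00202)³ ≈ 8.23911e-09.
By linearity: E[X] = C(183, 3)·p³ ≈ 1004731 · 8.23911e-09 ≈ 0.008.
Since α = 3/2 > 1, p = c/n^{3/2} = o(1/n) is below the triangle threshold p ~ 1/n. Asymptotically E[X] ~ (c³/6)·n^{3(1−α)} = (5³/6)·n^{-1.5} → 0, so by Markov's inequality G has no triangles w.h.p.

E[X] ≈ 0.008; in regime p = Θ(1/n^{3/2}) E[X] tends to 0 (below the triangle threshold p ~ 1/n).


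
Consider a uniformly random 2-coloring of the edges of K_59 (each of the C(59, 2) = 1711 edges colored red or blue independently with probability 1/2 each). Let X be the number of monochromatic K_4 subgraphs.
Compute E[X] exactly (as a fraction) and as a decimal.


Let X = Σ_S X_S over the C(59, 4) = 455126 subsets S of size 4, where X_S = 1 if the K_4 on S is monochromatic.
For a fixed S, the K_4 on S has C(4, 2) = 6 edges. P[all 6 edges red] = (1/2)^6, and likewise for blue, so P[monochromatic] = 2·(1/2)^6 = 2^{1 − 6} = 1/32.
By linearity of expectation: E[X] = C(59, 4) · 2^{1 − 6} = 455126 · 1/32 = 227563/16.
Numerically: E[X] ≈ 14222.68750.

E[X] = C(59,4)·2^(1−C(4,2)) = 227563/16 ≈ 14222.68750.


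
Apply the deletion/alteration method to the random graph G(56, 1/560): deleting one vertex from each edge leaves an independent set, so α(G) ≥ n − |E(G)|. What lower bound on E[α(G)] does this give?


E[|E(G)|] = C(56, 2)·p = 1540 · (1/560) = 11/4.
E[α(G)] ≥ n − E[|E(G)|] = 56 − 11/4 = 213/4.
Numerically: ≈ 53.250.
(This is only a lower bound; the true E[α(G)] may be larger.)

E[α(G)] ≥ 213/4 ≈ 53.250.


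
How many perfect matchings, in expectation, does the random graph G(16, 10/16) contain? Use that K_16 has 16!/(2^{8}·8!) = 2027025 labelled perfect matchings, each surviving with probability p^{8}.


K_16 has 16!/(2^{8}·8!) = 2027025 labelled perfect matchings.
For each such perfect matching H, let X_H = 1 if all 8 edges of H are present in G. Then P[X_H = 1] = p^{8} = (5/8)^{8} = 390625/16777216.
Summing the indicators: E[X] = Σ_H E[X_H] = 2027025 · p^{8} = 2027025 · 390625/16777216 = 791806640625/16777216.
Numerically: E[X] ≈ 4.72e+04.

E[X] = 2027025 · (5/8)^{8} = 791806640625/16777216 ≈ 4.72e+04.


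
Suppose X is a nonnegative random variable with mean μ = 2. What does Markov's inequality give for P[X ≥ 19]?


μ = E[X] = 2, a = 19.
Markov: P[X ≥ 19] ≤ μ/a = (2)/19 = 2/19.
Numerically: ≈ 0.105263.
(Since a = 19 > μ = 2.000000, the bound 2/19 is < 1 and informative.)

P[X ≥ 19] ≤ 2/19 ≈ 0.105263.


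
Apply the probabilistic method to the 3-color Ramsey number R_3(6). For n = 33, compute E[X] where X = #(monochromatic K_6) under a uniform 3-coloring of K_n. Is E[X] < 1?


E[X] = C(33, 6) · 3^{1 − 15} = 1107568 · 3^{−14} = 1107568/4782969.
As a reduced fraction: E[X] = 1107568/4782969 ≈ 0.23156.
Is E[X] < 1? YES.
Since E[X] < 1, there exists a 3-coloring of K_{33} with no monochromatic K_6; hence R_3(6) > 33.

E[X] = 1107568/4782969 ≈ 0.23156; E[X] < 1, so R_3(6) > 33.


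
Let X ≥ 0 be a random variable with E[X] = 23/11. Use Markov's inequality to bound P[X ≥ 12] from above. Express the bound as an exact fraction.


μ = E[X] = 23/11, a = 12.
Markov: P[X ≥ 12] ≤ μ/a = (23/11)/12 = 23/132.
Numerically: ≈ 0.17424.
(Since a = 12 > μ = 2.09091, the bound 23/132 is < 1 and informative.)

P[X ≥ 12] ≤ 23/132 ≈ 0.17424.


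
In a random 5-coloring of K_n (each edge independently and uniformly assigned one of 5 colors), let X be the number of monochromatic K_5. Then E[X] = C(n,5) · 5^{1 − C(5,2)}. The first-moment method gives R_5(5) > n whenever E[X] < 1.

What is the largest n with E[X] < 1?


We need C(n, 5) · 5^{1 − 10} < 1, i.e. C(n, 5) < 5^{10 − 1} = 1953125.
Check values of n near the boundary:
  n = 45: C(45, 5) = 1221759; 1221759 < 1953125? YES
  n = 46: C(46, 5) = 1370754; 1370754 < 1953125? YES
  n = 47: C(47, 5) = 1533939; 1533939 < 1953125? YES
  n = 48: C(48, 5) = 1712304; 1712304 < 1953125? YES
  n = 49: C(49, 5) = 1906884; 1906884 < 1953125? YES
  n = 50: C(50, 5) = 2118760; 2118760 < 1953125? NO
The largest n with C(n, 5) < 1953125 is n = 49 (where E[X] = 1906884/1953125 ≈ 0.976325). Hence R_5(5) > 49, i.e. R_5(5) ≥ 50.

Largest n = 49; hence R_5(5) > 49.


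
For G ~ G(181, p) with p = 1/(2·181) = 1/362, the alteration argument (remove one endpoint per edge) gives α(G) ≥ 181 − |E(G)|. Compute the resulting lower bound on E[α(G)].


E[|E(G)|] = C(181, 2)·p = 16290 · (1/362) = 45.
E[α(G)] ≥ n − E[|E(G)|] = 181 − 45 = 136.
Numerically: ≈ 136.00000.
(This is only a lower bound; the true E[α(G)] may be larger.)

E[α(G)] ≥ 136 ≈ 136.00000.


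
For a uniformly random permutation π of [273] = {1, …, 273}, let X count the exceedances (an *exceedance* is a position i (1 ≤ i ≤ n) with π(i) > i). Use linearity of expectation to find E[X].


Write X = Σ_{i=1}^{273} X_i, where X_i = 1_{π(i) > i}.
For each fixed i, π(i) is uniform over {1, …, 273} (marginal of a uniform permutation), so P[π(i) > i] = (n − i)/n. Summing: Σ_{i=1}^{273} (n − i)/n = (0 + 1 + … + 272)/273 = 273(273 − 1)/(2·273) = (273 − 1)/2.
Hence E[X] = Σ_{i=1}^{273} (273 − i)/273 = 136 ≈ 136.0000.

E[X] = 136 = 136.0000.


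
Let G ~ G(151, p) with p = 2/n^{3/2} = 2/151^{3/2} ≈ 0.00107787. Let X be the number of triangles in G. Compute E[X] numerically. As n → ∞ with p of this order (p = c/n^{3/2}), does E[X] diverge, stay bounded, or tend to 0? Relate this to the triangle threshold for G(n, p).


Number of potential triangles: C(151, 3) = 562475.
Each occurs with probability p³ ≈ (0.00107787)³ ≈ 1.25225774e-09.
By linearity: E[X] = C(151, 3)·p³ ≈ 562475 · 1.25225774e-09 ≈ 0.000704.
Since α = 3/2 > 1, p = c/n^{3/2} = o(1/n) is below the triangle threshold p ~ 1/n. Asymptotically E[X] ~ (c³/6)·n^{3(1−α)} = (2³/6)·n^{-1.5} → 0, so by Markov's inequality G has no triangles w.h.p.

E[X] ≈ 0.000704; in regime p = Θ(1/n^{3/2}) E[X] tends to 0 (below the triangle threshold p ~ 1/n).


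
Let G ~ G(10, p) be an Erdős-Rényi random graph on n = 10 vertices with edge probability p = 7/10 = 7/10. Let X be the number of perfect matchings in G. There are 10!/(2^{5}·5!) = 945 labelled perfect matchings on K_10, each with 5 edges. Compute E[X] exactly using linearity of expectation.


K_10 has 10!/(2^{5}·5!) = 945 labelled perfect matchings.
For each such perfect matching H, let X_H = 1 if all 5 edges of H are present in G. Then P[X_H = 1] = p^{5} = (7/10)^{5} = 16807/100000.
By linearity: E[X] = Σ_H E[X_H] = 945 · p^{5} = 945 · 16807/100000 = 3176523/20000.
Numerically: E[X] ≈ 159.

E[X] = 945 · (7/10)^{5} = 3176523/20000 ≈ 159.


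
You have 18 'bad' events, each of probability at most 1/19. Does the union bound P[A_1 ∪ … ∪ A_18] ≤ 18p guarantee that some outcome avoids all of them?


Union bound: P[∪_{i=1}^{18} A_i] ≤ Σ_i P[A_i] ≤ 18·p = 18·(1/19) = 18/19.
Numerically: 18/19 ≈ 0.9474.
Is 18/19 < 1? YES.
Since P[∪ A_i] ≤ 18/19 < 1, the complement has P[∩ A_i^c] ≥ 1 − 18/19 = 1/19 > 0, so some outcome avoids every A_i.

18·p = 18/19 ≈ 0.9474; existence CERTIFIED by the union bound.


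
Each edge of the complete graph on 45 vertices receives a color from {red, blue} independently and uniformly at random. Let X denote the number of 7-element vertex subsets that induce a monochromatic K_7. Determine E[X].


Let X = Σ_S X_S over the C(45, 7) = 45379620 subsets S of size 7, where X_S = 1 if the K_7 on S is monochromatic.
For a fixed S, the K_7 on S has C(7, 2) = 21 edges. P[all 21 edges red] = (1/2)^21, and likewise for blue, so P[monochromatic] = 2·(1/2)^21 = 2^{1 − 21} = 1/1048576.
Summing: E[X] = C(45, 7) · 2^{1 − 21} = 45379620 · 1/1048576 = 11344905/262144.
Numerically: E[X] ≈ 43.27738.

E[X] = C(45,7)·2^(1−C(7,2)) = 11344905/262144 ≈ 43.27738.


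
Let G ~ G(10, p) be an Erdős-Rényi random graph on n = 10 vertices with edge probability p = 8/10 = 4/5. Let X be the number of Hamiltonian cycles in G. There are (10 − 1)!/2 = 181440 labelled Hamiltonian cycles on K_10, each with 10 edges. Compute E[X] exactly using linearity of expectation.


K_10 has (10 − 1)!/2 = 181440 labelled Hamiltonian cycles.
For each such Hamiltonian cycle H, let X_H = 1 if all 10 edges of H are present in G. Then P[X_H = 1] = p^{10} = (4/5)^{10} = 1048576/9765625.
Summing the indicators: E[X] = Σ_H E[X_H] = 181440 · p^{10} = 181440 · 1048576/9765625 = 38050725888/1953125.
Numerically: E[X] ≈ 1.948e+04.

E[X] = 181440 · (4/5)^{10} = 38050725888/1953125 ≈ 1.948e+04.


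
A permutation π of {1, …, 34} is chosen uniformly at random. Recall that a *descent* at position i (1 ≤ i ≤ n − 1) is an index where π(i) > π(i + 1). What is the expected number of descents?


Write X = Σ X_I over i = 1, …, 33, with X_I the indicator of one descent.
There are 33 indicators.
For each fixed i, the pair (π(i), π(i+1)) is a uniformly random ordered pair of distinct values from {1, …, 34}; by symmetry P[π(i) > π(i+1)] = 1/2.
By linearity: E[X] = 33 · (1/2) = (34 − 1) · (1/2) = 33/2 ≈ 16.500000.

E[X] = 33/2 = 16.500000.


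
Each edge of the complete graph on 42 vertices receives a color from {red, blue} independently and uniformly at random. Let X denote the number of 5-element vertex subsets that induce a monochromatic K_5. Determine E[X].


Let X = Σ_S X_S over the C(42, 5) = 850668 subsets S of size 5, where X_S = 1 if the K_5 on S is monochromatic.
For a fixed S, the K_5 on S has C(5, 2) = 10 edges. P[all 10 edges red] = (1/2)^10, and likewise for blue, so P[monochromatic] = 2·(1/2)^10 = 2^{1 − 10} = 1/512.
By linearity: E[X] = C(42, 5) · 2^{1 − 10} = 850668 · 1/512 = 212667/128.
Numerically: E[X] ≈ 1661.461.

E[X] = C(42,5)·2^(1−C(5,2)) = 212667/128 ≈ 1661.461.


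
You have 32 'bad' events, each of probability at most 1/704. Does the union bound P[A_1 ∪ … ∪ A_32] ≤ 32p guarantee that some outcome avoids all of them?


Union bound: P[∪_{i=1}^{32} A_i] ≤ Σ_i P[A_i] ≤ 32·p = 32·(1/704) = 1/22.
Numerically: 1/22 ≈ 0.04545.
Is 1/22 < 1? YES.
Since P[∪ A_i] ≤ 1/22 < 1, the complement has P[∩ A_i^c] ≥ 1 − 1/22 = 21/22 > 0, so some outcome avoids every A_i.

32·p = 1/22 ≈ 0.04545; existence CERTIFIED by the union bound.


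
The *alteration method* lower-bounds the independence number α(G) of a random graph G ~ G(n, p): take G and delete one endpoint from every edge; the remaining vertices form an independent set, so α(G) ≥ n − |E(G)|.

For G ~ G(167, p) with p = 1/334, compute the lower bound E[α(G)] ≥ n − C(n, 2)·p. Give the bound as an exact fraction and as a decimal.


E[|E(G)|] = C(167, 2)·p = 13861 · (1/334) = 83/2.
E[α(G)] ≥ n − E[|E(G)|] = 167 − 83/2 = 251/2.
Numerically: ≈ 125.5000.
(This is only a lower bound; the true E[α(G)] may be larger.)

E[α(G)] ≥ 251/2 ≈ 125.5000.


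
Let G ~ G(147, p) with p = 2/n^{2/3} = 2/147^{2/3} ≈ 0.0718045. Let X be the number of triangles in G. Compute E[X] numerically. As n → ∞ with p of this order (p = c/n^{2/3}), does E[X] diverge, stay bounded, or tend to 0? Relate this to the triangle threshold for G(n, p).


Number of potential triangles: C(147, 3) = 518665.
Each occurs with probability p³ ≈ (0.0718045)³ ≈ 3.70216114e-04.
By linearity: E[X] = C(147, 3)·p³ ≈ 518665 · 3.70216114e-04 ≈ 192.018141.
Since α = 2/3 < 1, p = c/n^{2/3} ≫ 1/n is above the triangle threshold p ~ 1/n. Asymptotically E[X] ~ (c³/6)·n^{3(1−α)} = (2³/6)·n^{1} → ∞; triangles are abundant w.h.p.

E[X] ≈ 192.018141; in regime p = Θ(1/n^{2/3}) E[X] diverges (above the triangle threshold p ~ 1/n).


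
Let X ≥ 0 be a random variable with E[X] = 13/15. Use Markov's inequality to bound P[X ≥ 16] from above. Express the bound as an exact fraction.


μ = E[X] = 13/15, a = 16.
Markov: P[X ≥ 16] ≤ μ/a = (13/15)/16 = 13/240.
Numerically: ≈ 0.05417.
(Since a = 16 > μ = 0.86667, the bound 13/240 is < 1 and informative.)

P[X ≥ 16] ≤ 13/240 ≈ 0.05417.


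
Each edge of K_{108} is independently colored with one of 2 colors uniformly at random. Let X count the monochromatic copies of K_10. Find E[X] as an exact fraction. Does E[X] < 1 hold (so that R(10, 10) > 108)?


E[X] = C(108, 10) · 2^{1 − 45} = 38722819230810 · 2^{−44} = 38722819230810/17592186044416.
As a reduced fraction: E[X] = 19361409615405/8796093022208 ≈ 2.20114.
Is E[X] < 1? NO.
Since E[X] ≥ 1, the first-moment bound is inconclusive at n = 108; it does NOT by itself certify R(10, 10) > 108.

E[X] = 19361409615405/8796093022208 ≈ 2.20114; E[X] ≥ 1; first-moment method inconclusive here.


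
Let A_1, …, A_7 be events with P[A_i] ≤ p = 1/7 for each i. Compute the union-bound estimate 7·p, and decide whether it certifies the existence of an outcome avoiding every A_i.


Union bound: P[∪_{i=1}^{7} A_i] ≤ Σ_i P[A_i] ≤ 7·p = 7·(1/7) = 1.
Numerically: 1 ≈ 1.0000.
Is 1 < 1? NO.
Since the bound 1 is ≥ 1, the union bound is uninformative here; it does NOT by itself certify existence.

7·p = 1 ≈ 1.0000; existence NOT certified by the union bound.


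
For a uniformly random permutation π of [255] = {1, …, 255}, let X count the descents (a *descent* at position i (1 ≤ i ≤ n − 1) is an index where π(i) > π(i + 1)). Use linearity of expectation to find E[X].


Write X = Σ X_I over i = 1, …, 254, with X_I the indicator of one descent.
There are 254 indicators.
For each fixed i, the pair (π(i), π(i+1)) is a uniformly random ordered pair of distinct values from {1, …, 255}; by symmetry P[π(i) > π(i+1)] = 1/2.
By linearity: E[X] = 254 · (1/2) = (255 − 1) · (1/2) = 127 ≈ 127.000000.

E[X] = 127 = 127.000000.


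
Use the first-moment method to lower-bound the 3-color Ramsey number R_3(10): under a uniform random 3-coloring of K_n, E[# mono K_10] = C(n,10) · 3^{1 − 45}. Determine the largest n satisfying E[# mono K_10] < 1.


We need C(n, 10) · 3^{1 − 45} < 1, i.e. C(n, 10) < 3^{45 − 1} = 984770902183611232881.
Check values of n near the boundary:
  n = 568: C(568, 10) = 889446337783744949208; 889446337783744949208 < 984770902183611232881? YES
  n = 569: C(569, 10) = 905357721286137524328; 905357721286137524328 < 984770902183611232881? YES
  n = 570: C(570, 10) = 921524823451961408691; 921524823451961408691 < 984770902183611232881? YES
  n = 571: C(571, 10) = 937951290893172842001; 937951290893172842001 < 984770902183611232881? YES
  n = 572: C(572, 10) = 954640815642161682606; 954640815642161682606 < 984770902183611232881? YES
  n = 573: C(573, 10) = 971597135635805762226; 971597135635805762226 < 984770902183611232881? YES
  n = 574: C(574, 10) = 988824035203816502691; 988824035203816502691 < 984770902183611232881? NO
The largest n with C(n, 10) < 984770902183611232881 is n = 573 (where E[X] = 35985079097622435638/36472996377170786403 ≈ 0.9866). Hence R_3(10) > 573, i.e. R_3(10) ≥ 574.

Largest n = 573; hence R_3(10) > 573.


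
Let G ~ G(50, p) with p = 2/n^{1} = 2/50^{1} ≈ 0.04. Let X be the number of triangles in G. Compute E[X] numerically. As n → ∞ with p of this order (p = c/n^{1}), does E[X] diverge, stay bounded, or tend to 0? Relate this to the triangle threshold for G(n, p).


Number of potential triangles: C(50, 3) = 19600.
Each occurs with probability p³ ≈ (0.04)³ ≈ 6.40000e-05.
By linearity: E[X] = C(50, 3)·p³ ≈ 19600 · 6.40000e-05 ≈ 1.254.
Here α = 1, so p = 2/n is exactly at the triangle threshold p ~ 1/n. Asymptotically E[X] → c³/6 = 2³/6 = 4/3 ≈ 1.333, a bounded constant. In this regime the triangle count is asymptotically Poisson(c³/6).

E[X] ≈ 1.254; in regime p = Θ(1/n^{1}) E[X] stays bounded (at the triangle threshold p ~ 1/n).
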